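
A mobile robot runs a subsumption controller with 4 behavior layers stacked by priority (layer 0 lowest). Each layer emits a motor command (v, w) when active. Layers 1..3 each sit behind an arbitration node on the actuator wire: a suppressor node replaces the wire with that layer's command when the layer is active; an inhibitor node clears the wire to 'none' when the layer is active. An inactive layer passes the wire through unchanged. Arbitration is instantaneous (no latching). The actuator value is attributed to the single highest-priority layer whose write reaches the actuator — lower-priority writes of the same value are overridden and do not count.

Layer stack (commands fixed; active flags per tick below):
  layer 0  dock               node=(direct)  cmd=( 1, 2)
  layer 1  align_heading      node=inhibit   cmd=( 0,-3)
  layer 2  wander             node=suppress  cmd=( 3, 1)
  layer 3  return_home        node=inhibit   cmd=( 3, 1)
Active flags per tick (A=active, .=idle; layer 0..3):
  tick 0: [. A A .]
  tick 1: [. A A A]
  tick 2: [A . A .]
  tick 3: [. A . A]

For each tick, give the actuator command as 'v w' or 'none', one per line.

3 1
none
3 1
none

tick 0:
  L0 dock: idle → wire = none
  L1 align_heading: active, inhibitor → wire = none
  L2 wander: active, suppressor → wire = (3, 1)
  L3 return_home: idle → wire stays (3, 1)
  actuator = (3, 1)
tick 1:
  L0 dock: idle → wire = none
  L1 align_heading: active, inhibitor → wire = none
  L2 wander: active, suppressor → wire = (3, 1)
  L3 return_home: active, inhibitor → wire = none
  actuator = none
tick 2:
  L0 dock: active, feeds wire = (1, 2)
  L1 align_heading: idle → wire stays (1, 2)
  L2 wander: active, suppressor → wire = (3, 1)
  L3 return_home: idle → wire stays (3, 1)
  actuator = (3, 1)
tick 3:
  L0 dock: idle → wire = none
  L1 align_heading: active, inhibitor → wire = none
  L2 wander: idle → wire stays none
  L3 return_home: active, inhibitor → wire = none
  actuator = none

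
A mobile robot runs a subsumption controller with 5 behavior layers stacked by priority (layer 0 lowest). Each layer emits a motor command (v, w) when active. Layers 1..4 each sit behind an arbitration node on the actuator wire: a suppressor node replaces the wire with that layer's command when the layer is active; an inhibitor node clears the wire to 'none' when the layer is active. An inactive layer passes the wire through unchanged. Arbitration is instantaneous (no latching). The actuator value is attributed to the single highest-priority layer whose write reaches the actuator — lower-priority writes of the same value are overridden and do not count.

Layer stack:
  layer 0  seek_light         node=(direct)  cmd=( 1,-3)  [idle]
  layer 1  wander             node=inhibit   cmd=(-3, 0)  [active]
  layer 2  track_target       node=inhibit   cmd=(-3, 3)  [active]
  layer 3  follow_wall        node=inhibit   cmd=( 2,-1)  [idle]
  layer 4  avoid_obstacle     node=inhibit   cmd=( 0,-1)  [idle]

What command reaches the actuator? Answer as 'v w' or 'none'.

none

layer 0 (seek_light) idle — none
layer 1 (wander) active — inhibits: none
layer 2 (track_target) active — inhibits: none
layer 3 (follow_wall) idle — unchanged: none
layer 4 (avoid_obstacle) idle — unchanged: none
→ actuator none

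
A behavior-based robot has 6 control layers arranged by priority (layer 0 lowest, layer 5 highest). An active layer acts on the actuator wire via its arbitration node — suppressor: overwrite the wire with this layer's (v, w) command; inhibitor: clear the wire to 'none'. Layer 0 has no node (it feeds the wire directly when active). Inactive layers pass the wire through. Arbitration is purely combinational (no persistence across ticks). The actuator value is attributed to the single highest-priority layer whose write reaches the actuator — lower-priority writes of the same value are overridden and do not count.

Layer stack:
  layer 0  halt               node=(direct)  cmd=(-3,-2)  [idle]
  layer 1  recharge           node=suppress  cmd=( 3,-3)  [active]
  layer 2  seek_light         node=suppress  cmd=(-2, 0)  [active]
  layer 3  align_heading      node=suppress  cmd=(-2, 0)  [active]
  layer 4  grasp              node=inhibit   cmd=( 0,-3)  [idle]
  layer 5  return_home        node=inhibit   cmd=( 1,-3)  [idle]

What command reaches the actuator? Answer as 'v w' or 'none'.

[0] halt off; wire := none
[1] recharge on (suppress); wire := (3, -3)
[2] seek_light on (suppress); wire := (-2, 0)
[3] align_heading on (suppress); wire := (-2, 0)
[4] grasp off; pass (-2, 0)
[5] return_home off; pass (-2, 0)
output (-2, 0)

-2 0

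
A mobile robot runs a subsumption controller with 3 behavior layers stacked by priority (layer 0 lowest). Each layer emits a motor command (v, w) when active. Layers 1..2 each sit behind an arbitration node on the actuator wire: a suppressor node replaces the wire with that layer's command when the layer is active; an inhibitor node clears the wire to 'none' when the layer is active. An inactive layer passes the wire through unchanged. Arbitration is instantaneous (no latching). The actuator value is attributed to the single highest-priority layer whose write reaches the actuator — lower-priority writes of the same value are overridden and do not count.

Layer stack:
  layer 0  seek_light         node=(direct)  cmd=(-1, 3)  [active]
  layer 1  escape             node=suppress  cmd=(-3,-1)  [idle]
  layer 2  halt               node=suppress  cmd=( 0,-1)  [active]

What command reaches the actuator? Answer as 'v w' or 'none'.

L0 seek_light: active, feeds wire = (-1, 3)
L1 escape: idle → wire stays (-1, 3)
L2 halt: active, suppressor → wire = (0, -1)
actuator = (0, -1)

0 -1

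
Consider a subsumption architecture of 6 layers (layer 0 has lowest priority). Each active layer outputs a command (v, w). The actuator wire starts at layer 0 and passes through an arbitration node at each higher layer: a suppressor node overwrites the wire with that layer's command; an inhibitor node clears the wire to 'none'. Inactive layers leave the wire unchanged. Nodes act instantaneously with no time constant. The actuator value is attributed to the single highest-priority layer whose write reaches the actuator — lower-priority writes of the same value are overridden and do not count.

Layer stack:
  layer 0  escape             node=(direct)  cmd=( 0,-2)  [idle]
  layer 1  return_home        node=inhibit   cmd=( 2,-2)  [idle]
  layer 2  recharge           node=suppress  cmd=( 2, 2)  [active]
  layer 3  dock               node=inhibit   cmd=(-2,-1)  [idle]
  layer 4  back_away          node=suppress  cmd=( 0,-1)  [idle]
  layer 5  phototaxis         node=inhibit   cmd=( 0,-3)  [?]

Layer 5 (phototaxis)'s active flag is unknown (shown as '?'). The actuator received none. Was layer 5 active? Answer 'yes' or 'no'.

yes

If layer 5 is active=yes:
  actuator would be none
If layer 5 is active=no:
  actuator would be (2, 2)
Observed none, so layer 5 was active.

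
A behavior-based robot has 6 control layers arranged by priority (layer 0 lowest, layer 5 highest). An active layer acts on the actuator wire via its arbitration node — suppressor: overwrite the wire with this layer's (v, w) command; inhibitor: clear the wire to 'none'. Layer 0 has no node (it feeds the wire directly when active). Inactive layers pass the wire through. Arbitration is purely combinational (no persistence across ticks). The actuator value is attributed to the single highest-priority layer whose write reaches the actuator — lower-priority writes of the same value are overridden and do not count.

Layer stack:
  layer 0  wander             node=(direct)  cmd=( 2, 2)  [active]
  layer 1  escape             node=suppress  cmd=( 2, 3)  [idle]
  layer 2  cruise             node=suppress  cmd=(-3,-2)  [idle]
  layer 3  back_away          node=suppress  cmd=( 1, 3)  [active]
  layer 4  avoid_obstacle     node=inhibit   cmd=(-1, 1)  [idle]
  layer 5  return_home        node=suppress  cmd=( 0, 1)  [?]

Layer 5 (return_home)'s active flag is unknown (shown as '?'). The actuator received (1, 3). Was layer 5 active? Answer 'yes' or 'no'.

If layer 5 is active=yes:
  actuator would be (0, 1)
If layer 5 is active=no:
  actuator would be (1, 3)
Observed (1, 3), so layer 5 was idle.

no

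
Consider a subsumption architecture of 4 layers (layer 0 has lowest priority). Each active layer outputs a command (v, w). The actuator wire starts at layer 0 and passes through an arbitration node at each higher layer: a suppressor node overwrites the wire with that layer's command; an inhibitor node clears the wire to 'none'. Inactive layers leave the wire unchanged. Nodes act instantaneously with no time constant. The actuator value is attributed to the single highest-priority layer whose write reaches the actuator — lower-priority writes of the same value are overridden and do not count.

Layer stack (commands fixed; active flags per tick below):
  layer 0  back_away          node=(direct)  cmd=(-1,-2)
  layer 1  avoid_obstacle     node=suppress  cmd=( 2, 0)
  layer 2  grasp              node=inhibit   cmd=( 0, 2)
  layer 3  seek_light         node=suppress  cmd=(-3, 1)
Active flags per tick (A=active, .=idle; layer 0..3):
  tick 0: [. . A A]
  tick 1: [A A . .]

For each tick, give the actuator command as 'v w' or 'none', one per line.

tick 0:
  [0] back_away off; wire := none
  [1] avoid_obstacle off; pass none
  [2] grasp on (inhibit); wire := none
  [3] seek_light on (suppress); wire := (-3, 1)
  output (-3, 1)
tick 1:
  [0] back_away on; wire := (-1, -2)
  [1] avoid_obstacle on (suppress); wire := (2, 0)
  [2] grasp off; pass (2, 0)
  [3] seek_light off; pass (2, 0)
  output (2, 0)

-3 1
2 0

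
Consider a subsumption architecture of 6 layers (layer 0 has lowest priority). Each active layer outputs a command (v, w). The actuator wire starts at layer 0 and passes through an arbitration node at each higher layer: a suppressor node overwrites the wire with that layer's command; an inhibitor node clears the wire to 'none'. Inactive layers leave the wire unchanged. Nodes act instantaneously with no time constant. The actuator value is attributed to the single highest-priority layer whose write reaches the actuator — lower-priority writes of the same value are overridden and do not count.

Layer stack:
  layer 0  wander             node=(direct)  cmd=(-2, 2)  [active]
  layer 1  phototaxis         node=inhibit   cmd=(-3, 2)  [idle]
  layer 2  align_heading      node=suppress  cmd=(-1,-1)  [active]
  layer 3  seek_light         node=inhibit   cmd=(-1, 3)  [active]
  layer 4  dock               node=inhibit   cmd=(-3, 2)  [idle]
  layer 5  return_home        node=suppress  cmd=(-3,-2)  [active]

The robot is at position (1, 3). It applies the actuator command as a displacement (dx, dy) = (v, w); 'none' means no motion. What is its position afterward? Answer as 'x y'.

[0] wander on; wire := (-2, 2)
[1] phototaxis off; pass (-2, 2)
[2] align_heading on (suppress); wire := (-1, -1)
[3] seek_light on (inhibit); wire := none
[4] dock off; pass none
[5] return_home on (suppress); wire := (-3, -2)
output (-3, -2)
position: (1, 3) + (-3, -2) = (-2, 1)

-2 1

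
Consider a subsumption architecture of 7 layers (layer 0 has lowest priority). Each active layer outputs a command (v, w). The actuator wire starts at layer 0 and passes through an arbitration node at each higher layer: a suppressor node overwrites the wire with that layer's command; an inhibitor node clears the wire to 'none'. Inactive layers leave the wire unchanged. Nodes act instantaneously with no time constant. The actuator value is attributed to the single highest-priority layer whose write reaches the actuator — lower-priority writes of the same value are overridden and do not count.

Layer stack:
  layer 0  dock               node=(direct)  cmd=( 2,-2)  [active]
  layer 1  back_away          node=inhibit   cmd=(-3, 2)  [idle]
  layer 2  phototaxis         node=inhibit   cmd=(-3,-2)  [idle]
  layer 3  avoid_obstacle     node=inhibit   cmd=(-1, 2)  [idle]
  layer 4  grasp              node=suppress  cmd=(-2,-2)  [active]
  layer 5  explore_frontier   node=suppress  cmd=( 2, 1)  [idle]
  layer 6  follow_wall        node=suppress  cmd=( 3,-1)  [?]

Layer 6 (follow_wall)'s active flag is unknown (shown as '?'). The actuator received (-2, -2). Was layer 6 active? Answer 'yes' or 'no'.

If layer 6 is active=yes:
  actuator would be (3, -1)
If layer 6 is active=no:
  actuator would be (-2, -2)
Observed (-2, -2), so layer 6 was idle.

no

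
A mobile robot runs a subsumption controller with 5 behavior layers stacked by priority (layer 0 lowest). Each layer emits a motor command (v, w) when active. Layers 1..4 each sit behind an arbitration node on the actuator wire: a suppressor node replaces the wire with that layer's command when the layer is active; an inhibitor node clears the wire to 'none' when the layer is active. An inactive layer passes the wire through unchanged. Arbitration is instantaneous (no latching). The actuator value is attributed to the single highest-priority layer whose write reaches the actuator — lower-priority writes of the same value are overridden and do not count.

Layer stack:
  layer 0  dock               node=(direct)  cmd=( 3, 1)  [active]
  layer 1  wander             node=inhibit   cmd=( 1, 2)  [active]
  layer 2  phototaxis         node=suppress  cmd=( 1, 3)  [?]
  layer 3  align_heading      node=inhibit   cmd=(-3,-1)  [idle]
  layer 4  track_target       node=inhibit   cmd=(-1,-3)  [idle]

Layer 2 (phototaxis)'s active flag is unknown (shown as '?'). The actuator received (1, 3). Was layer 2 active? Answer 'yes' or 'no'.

yes

If layer 2 is active=yes:
  actuator would be (1, 3)
If layer 2 is active=no:
  actuator would be none
Observed (1, 3), so layer 2 was active.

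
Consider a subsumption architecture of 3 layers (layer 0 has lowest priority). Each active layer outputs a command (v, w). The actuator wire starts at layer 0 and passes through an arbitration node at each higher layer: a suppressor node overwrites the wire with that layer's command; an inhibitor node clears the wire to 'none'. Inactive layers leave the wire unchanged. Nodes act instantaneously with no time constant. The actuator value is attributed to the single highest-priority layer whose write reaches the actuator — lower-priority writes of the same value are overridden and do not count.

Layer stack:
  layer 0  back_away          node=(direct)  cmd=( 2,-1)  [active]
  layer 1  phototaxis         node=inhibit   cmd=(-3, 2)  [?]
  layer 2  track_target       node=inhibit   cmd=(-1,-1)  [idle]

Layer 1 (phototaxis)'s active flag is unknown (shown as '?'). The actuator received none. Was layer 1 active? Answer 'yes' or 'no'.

yes

If layer 1 is active=yes:
  actuator would be none
If layer 1 is active=no:
  actuator would be (2, -1)
Observed none, so layer 1 was active.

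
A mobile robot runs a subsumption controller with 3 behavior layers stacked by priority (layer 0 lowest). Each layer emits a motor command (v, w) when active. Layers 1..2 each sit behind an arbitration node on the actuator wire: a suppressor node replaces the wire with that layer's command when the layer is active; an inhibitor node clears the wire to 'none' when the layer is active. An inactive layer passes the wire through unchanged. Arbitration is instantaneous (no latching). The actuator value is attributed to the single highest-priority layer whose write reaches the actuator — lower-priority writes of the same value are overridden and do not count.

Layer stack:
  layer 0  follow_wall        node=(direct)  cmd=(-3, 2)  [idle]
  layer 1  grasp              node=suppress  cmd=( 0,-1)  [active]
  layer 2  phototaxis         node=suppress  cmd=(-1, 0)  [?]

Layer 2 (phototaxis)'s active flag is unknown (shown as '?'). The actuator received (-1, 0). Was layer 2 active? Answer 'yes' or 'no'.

If layer 2 is active=yes:
  actuator would be (-1, 0)
If layer 2 is active=no:
  actuator would be (0, -1)
Observed (-1, 0), so layer 2 was active.

yes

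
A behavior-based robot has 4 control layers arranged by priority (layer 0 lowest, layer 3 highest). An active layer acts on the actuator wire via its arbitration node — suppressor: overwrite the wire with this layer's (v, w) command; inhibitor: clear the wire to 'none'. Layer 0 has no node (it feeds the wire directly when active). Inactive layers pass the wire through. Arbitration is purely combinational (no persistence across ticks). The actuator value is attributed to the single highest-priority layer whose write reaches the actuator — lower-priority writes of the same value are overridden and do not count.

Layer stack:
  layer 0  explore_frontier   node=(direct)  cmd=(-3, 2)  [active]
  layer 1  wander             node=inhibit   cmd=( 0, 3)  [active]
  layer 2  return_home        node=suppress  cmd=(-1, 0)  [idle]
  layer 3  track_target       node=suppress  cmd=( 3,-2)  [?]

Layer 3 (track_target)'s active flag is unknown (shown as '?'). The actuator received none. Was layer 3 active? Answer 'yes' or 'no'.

If layer 3 is active=yes:
  actuator would be (3, -2)
If layer 3 is active=no:
  actuator would be none
Observed none, so layer 3 was idle.

no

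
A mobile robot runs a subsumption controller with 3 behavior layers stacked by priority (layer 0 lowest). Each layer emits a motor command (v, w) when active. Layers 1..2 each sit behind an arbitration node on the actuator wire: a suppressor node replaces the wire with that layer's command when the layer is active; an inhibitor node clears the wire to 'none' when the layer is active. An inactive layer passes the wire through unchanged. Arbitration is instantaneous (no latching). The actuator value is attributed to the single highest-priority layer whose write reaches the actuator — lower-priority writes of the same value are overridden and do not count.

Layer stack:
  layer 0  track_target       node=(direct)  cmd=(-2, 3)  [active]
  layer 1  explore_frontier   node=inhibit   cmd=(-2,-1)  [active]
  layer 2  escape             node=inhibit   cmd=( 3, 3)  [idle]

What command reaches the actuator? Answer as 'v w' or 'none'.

none

layer 0 (track_target) active — direct: (-2, 3)
layer 1 (explore_frontier) active — inhibits: none
layer 2 (escape) idle — unchanged: none
→ actuator none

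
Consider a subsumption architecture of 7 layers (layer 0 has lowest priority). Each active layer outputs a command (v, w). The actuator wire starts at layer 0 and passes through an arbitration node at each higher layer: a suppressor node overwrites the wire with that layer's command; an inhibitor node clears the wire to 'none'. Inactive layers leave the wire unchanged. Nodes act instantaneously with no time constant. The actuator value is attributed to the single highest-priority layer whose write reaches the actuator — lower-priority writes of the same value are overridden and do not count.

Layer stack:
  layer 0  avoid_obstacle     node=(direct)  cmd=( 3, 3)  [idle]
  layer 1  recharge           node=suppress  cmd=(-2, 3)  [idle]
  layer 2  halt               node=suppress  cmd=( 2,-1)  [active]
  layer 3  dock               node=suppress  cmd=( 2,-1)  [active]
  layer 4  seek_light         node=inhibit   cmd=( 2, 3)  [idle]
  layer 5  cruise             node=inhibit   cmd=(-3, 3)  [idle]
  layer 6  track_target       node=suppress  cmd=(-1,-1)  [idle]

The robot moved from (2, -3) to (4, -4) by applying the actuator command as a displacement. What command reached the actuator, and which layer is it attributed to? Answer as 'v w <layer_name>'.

displacement = (4, -4) − (2, -3) = (2, -1)
L0 avoid_obstacle: idle → wire = none
L1 recharge: idle → wire stays none
L2 halt: active, suppressor → wire = (2, -1)
L3 dock: active, suppressor → wire = (2, -1)
L4 seek_light: idle → wire stays (2, -1)
L5 cruise: idle → wire stays (2, -1)
L6 track_target: idle → wire stays (2, -1)
actuator = (2, -1) — from layer 3 (dock)

2 -1 dock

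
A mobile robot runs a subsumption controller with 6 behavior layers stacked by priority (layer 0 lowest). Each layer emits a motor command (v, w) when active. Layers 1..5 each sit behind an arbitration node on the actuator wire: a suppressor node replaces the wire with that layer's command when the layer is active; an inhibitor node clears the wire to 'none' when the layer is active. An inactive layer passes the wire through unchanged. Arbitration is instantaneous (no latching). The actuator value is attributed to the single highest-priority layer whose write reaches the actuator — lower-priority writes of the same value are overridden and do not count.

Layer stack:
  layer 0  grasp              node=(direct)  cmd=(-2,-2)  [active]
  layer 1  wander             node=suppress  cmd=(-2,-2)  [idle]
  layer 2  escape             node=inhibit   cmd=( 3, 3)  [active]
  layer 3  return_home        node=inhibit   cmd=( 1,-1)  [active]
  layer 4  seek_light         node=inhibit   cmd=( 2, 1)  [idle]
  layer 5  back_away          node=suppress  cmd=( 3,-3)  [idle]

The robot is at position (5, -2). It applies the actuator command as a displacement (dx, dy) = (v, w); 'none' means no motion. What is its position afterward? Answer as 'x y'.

[0] grasp on; wire := (-2, -2)
[1] wander off; pass (-2, -2)
[2] escape on (inhibit); wire := none
[3] return_home on (inhibit); wire := none
[4] seek_light off; pass none
[5] back_away off; pass none
output none
position: (5, -2) + none = (5, -2)

5 -2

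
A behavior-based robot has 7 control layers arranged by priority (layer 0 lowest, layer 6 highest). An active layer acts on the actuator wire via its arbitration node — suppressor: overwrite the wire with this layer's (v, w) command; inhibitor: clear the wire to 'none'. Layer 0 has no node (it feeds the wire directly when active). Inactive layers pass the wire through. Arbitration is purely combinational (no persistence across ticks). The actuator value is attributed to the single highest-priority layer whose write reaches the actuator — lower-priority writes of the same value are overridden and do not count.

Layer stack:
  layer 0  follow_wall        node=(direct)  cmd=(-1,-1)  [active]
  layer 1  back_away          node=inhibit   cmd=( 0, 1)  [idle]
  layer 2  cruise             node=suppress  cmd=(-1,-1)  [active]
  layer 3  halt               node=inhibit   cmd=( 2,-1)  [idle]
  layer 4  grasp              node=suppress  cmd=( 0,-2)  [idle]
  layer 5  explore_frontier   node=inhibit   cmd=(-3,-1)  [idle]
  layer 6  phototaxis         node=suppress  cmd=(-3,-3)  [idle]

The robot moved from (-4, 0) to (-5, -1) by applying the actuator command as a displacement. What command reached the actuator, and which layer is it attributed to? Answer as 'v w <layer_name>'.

displacement = (-5, -1) − (-4, 0) = (-1, -1)
layer 0 (follow_wall) active — direct: (-1, -1)
layer 1 (back_away) idle — unchanged: (-1, -1)
layer 2 (cruise) active — suppresses: (-1, -1)
layer 3 (halt) idle — unchanged: (-1, -1)
layer 4 (grasp) idle — unchanged: (-1, -1)
layer 5 (explore_frontier) idle — unchanged: (-1, -1)
layer 6 (phototaxis) idle — unchanged: (-1, -1)
→ actuator (-1, -1) — from layer 2 (cruise)

-1 -1 cruise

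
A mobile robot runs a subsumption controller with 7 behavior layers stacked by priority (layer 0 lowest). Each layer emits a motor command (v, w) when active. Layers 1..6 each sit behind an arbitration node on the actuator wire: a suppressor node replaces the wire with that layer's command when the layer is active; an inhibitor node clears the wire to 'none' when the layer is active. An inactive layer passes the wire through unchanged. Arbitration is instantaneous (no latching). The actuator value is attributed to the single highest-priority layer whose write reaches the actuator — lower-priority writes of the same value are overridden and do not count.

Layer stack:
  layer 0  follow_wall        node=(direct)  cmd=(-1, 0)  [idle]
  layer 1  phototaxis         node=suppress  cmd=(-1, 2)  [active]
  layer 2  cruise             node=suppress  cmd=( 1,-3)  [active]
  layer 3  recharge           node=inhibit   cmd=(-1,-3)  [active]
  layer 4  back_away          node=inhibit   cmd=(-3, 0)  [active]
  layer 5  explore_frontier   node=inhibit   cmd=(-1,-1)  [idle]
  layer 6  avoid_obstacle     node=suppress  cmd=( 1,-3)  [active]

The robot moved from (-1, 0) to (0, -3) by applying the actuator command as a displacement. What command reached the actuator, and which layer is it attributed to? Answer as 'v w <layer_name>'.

1 -3 avoid_obstacle

displacement = (0, -3) − (-1, 0) = (1, -3)
layer 0 (follow_wall) idle — none
layer 1 (phototaxis) active — suppresses: (-1, 2)
layer 2 (cruise) active — suppresses: (1, -3)
layer 3 (recharge) active — inhibits: none
layer 4 (back_away) active — inhibits: none
layer 5 (explore_frontier) idle — unchanged: none
layer 6 (avoid_obstacle) active — suppresses: (1, -3)
→ actuator (1, -3) — from layer 6 (avoid_obstacle)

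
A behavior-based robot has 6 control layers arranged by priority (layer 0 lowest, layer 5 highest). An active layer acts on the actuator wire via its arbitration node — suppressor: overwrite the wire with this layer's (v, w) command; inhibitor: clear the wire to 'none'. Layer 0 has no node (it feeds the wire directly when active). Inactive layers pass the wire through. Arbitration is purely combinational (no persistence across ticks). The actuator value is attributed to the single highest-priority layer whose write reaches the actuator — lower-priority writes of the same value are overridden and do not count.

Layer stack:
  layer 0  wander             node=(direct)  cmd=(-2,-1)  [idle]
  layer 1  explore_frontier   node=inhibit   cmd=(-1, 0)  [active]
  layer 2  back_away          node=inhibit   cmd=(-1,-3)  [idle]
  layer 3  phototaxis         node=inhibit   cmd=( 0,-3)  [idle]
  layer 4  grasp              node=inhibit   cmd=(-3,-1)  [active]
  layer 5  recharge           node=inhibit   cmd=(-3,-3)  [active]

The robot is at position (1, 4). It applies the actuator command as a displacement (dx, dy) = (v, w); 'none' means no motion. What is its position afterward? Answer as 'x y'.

1 4

layer 0 (wander) idle — none
layer 1 (explore_frontier) active — inhibits: none
layer 2 (back_away) idle — unchanged: none
layer 3 (phototaxis) idle — unchanged: none
layer 4 (grasp) active — inhibits: none
layer 5 (recharge) active — inhibits: none
→ actuator none
position: (1, 4) + none = (1, 4)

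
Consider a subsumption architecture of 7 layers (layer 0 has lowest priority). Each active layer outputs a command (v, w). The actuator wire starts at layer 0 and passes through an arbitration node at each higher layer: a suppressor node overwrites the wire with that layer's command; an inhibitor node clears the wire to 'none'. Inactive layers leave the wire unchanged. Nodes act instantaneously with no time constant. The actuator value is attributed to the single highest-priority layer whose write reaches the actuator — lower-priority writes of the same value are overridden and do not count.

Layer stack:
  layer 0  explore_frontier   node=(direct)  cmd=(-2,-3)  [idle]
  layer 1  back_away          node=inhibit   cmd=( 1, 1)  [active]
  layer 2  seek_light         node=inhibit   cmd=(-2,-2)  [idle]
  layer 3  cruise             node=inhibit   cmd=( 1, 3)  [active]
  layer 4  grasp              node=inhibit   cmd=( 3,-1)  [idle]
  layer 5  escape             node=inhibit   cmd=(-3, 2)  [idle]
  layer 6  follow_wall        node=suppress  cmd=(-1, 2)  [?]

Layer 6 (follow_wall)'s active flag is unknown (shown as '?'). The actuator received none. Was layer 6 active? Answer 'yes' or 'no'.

If layer 6 is active=yes:
  actuator would be (-1, 2)
If layer 6 is active=no:
  actuator would be none
Observed none, so layer 6 was idle.

no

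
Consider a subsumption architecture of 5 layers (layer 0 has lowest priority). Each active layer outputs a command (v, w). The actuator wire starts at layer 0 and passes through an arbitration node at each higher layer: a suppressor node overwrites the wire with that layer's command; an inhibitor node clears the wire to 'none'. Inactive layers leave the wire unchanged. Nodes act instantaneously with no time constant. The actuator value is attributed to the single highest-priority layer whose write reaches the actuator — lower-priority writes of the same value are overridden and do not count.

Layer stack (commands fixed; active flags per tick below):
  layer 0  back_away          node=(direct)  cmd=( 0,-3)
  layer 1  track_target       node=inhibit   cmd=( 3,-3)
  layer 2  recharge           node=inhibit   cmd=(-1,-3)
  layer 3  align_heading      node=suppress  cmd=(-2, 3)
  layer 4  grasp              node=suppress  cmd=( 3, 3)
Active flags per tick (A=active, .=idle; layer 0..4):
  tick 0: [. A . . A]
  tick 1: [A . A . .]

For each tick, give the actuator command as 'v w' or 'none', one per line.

3 3
none

tick 0:
  layer 0 (back_away) idle — none
  layer 1 (track_target) active — inhibits: none
  layer 2 (recharge) idle — unchanged: none
  layer 3 (align_heading) idle — unchanged: none
  layer 4 (grasp) active — suppresses: (3, 3)
  → actuator (3, 3)
tick 1:
  layer 0 (back_away) active — direct: (0, -3)
  layer 1 (track_target) idle — unchanged: (0, -3)
  layer 2 (recharge) active — inhibits: none
  layer 3 (align_heading) idle — unchanged: none
  layer 4 (grasp) idle — unchanged: none
  → actuator none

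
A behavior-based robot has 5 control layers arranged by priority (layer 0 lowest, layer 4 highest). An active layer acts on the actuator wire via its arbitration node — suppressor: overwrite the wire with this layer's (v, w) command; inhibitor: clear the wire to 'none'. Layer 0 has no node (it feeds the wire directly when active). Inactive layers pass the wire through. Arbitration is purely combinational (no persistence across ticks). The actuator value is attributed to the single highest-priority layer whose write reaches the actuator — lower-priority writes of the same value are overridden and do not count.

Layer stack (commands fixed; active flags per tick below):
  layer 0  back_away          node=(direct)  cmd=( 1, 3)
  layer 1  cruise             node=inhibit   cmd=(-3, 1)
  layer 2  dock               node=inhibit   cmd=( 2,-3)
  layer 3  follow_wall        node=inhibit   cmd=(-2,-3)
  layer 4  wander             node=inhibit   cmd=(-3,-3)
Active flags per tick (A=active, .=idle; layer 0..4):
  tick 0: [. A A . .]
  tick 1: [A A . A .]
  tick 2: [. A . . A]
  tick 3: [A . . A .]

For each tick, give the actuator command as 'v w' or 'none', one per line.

tick 0:
  L0 back_away: idle → wire = none
  L1 cruise: active, inhibitor → wire = none
  L2 dock: active, inhibitor → wire = none
  L3 follow_wall: idle → wire stays none
  L4 wander: idle → wire stays none
  actuator = none
tick 1:
  L0 back_away: active, feeds wire = (1, 3)
  L1 cruise: active, inhibitor → wire = none
  L2 dock: idle → wire stays none
  L3 follow_wall: active, inhibitor → wire = none
  L4 wander: idle → wire stays none
  actuator = none
tick 2:
  L0 back_away: idle → wire = none
  L1 cruise: active, inhibitor → wire = none
  L2 dock: idle → wire stays none
  L3 follow_wall: idle → wire stays none
  L4 wander: active, inhibitor → wire = none
  actuator = none
tick 3:
  L0 back_away: active, feeds wire = (1, 3)
  L1 cruise: idle → wire stays (1, 3)
  L2 dock: idle → wire stays (1, 3)
  L3 follow_wall: active, inhibitor → wire = none
  L4 wander: idle → wire stays none
  actuator = none

none
none
none
none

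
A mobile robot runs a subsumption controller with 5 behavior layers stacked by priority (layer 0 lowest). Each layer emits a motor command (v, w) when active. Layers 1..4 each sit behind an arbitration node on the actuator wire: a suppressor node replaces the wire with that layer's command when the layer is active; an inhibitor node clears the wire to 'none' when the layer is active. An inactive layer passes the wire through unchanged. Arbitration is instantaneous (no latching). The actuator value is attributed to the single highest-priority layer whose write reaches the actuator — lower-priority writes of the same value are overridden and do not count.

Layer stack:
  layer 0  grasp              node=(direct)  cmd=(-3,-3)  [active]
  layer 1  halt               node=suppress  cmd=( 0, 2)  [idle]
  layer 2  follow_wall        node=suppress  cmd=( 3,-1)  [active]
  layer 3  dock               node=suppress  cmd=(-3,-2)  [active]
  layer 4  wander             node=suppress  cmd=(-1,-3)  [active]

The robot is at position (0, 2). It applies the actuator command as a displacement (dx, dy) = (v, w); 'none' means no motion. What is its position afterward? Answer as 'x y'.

layer 0 (grasp) active — direct: (-3, -3)
layer 1 (halt) idle — unchanged: (-3, -3)
layer 2 (follow_wall) active — suppresses: (3, -1)
layer 3 (dock) active — suppresses: (-3, -2)
layer 4 (wander) active — suppresses: (-1, -3)
→ actuator (-1, -3)
position: (0, 2) + (-1, -3) = (-1, -1)

-1 -1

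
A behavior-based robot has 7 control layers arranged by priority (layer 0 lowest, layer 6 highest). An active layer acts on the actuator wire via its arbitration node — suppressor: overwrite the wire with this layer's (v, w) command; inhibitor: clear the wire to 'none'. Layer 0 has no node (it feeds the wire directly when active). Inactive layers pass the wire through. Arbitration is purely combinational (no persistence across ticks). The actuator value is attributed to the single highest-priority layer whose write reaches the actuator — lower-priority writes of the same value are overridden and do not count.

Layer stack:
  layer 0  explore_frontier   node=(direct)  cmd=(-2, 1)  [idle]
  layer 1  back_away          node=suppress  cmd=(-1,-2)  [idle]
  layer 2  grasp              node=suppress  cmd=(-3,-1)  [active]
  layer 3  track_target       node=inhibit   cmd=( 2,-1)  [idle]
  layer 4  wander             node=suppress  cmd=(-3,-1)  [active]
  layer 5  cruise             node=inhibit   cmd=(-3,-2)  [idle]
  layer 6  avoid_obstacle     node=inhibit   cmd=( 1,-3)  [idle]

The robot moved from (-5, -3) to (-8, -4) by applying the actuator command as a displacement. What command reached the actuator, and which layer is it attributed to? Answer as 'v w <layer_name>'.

displacement = (-8, -4) − (-5, -3) = (-3, -1)
L0 explore_frontier: idle → wire = none
L1 back_away: idle → wire stays none
L2 grasp: active, suppressor → wire = (-3, -1)
L3 track_target: idle → wire stays (-3, -1)
L4 wander: active, suppressor → wire = (-3, -1)
L5 cruise: idle → wire stays (-3, -1)
L6 avoid_obstacle: idle → wire stays (-3, -1)
actuator = (-3, -1) — from layer 4 (wander)

-3 -1 wander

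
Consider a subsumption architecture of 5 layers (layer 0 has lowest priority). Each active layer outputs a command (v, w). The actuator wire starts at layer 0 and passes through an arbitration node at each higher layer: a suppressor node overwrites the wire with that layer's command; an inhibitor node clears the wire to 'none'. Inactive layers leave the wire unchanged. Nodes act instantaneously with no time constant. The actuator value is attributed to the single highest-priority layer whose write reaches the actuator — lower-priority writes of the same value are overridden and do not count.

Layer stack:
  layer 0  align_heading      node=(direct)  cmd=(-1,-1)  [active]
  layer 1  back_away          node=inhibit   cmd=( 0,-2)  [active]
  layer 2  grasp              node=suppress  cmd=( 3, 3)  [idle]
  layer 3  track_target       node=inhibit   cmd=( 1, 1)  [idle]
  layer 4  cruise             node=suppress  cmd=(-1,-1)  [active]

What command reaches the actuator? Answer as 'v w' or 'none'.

L0 align_heading: active, feeds wire = (-1, -1)
L1 back_away: active, inhibitor → wire = none
L2 grasp: idle → wire stays none
L3 track_target: idle → wire stays none
L4 cruise: active, suppressor → wire = (-1, -1)
actuator = (-1, -1)

-1 -1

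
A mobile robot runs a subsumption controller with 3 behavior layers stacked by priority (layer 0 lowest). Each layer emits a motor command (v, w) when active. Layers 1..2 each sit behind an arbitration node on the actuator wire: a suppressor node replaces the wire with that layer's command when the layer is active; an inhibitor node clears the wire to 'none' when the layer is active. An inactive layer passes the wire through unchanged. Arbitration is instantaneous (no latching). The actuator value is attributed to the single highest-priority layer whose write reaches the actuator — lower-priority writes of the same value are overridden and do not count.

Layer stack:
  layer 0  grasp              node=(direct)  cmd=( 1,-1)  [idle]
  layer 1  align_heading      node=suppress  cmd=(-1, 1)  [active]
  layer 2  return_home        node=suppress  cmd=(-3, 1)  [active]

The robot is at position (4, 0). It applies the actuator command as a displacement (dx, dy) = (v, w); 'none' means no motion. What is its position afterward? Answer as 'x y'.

1 1

[0] grasp off; wire := none
[1] align_heading on (suppress); wire := (-1, 1)
[2] return_home on (suppress); wire := (-3, 1)
output (-3, 1)
position: (4, 0) + (-3, 1) = (1, 1)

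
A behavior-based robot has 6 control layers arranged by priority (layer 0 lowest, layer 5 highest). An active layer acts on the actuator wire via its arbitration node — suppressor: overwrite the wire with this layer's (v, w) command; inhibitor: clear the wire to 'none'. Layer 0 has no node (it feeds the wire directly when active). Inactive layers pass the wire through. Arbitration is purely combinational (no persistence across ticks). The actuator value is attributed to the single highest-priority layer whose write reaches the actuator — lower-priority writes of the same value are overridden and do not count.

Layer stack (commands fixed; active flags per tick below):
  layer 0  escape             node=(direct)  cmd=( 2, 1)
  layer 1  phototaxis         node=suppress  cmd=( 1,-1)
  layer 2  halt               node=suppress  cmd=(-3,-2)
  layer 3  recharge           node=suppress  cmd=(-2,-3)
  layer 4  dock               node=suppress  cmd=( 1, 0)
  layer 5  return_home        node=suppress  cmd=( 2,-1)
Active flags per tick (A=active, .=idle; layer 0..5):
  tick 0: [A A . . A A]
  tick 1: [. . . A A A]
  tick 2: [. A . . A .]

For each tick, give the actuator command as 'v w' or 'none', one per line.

2 -1
2 -1
1 0

tick 0:
  [0] escape on; wire := (2, 1)
  [1] phototaxis on (suppress); wire := (1, -1)
  [2] halt off; pass (1, -1)
  [3] recharge off; pass (1, -1)
  [4] dock on (suppress); wire := (1, 0)
  [5] return_home on (suppress); wire := (2, -1)
  output (2, -1)
tick 1:
  [0] escape off; wire := none
  [1] phototaxis off; pass none
  [2] halt off; pass none
  [3] recharge on (suppress); wire := (-2, -3)
  [4] dock on (suppress); wire := (1, 0)
  [5] return_home on (suppress); wire := (2, -1)
  output (2, -1)
tick 2:
  [0] escape off; wire := none
  [1] phototaxis on (suppress); wire := (1, -1)
  [2] halt off; pass (1, -1)
  [3] recharge off; pass (1, -1)
  [4] dock on (suppress); wire := (1, 0)
  [5] return_home off; pass (1, 0)
  output (1, 0)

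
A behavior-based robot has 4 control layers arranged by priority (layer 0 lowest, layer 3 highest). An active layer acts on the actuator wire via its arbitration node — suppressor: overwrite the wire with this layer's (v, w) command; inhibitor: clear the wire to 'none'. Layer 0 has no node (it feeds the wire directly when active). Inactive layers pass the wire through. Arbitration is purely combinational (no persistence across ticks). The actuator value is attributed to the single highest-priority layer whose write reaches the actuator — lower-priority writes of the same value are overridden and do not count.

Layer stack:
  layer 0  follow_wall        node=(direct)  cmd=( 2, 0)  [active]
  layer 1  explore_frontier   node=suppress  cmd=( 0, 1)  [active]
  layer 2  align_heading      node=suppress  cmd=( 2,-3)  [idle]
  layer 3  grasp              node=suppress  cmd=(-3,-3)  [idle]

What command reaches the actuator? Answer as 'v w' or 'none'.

0 1

layer 0 (follow_wall) active — direct: (2, 0)
layer 1 (explore_frontier) active — suppresses: (0, 1)
layer 2 (align_heading) idle — unchanged: (0, 1)
layer 3 (grasp) idle — unchanged: (0, 1)
→ actuator (0, 1)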